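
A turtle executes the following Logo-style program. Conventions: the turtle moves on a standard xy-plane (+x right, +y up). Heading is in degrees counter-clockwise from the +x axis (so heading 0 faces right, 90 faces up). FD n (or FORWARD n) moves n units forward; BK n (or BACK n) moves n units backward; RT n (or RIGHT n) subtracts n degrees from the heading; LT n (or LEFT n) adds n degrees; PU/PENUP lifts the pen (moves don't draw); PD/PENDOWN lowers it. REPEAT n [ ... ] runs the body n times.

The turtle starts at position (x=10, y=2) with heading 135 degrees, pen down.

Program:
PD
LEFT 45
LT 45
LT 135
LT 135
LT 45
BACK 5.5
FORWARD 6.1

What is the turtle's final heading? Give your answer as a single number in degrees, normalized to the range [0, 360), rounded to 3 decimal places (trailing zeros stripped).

Answer: 180

Derivation:
Executing turtle program step by step:
Start: pos=(10,2), heading=135, pen down
PD: pen down
LT 45: heading 135 -> 180
LT 45: heading 180 -> 225
LT 135: heading 225 -> 0
LT 135: heading 0 -> 135
LT 45: heading 135 -> 180
BK 5.5: (10,2) -> (15.5,2) [heading=180, draw]
FD 6.1: (15.5,2) -> (9.4,2) [heading=180, draw]
Final: pos=(9.4,2), heading=180, 2 segment(s) drawn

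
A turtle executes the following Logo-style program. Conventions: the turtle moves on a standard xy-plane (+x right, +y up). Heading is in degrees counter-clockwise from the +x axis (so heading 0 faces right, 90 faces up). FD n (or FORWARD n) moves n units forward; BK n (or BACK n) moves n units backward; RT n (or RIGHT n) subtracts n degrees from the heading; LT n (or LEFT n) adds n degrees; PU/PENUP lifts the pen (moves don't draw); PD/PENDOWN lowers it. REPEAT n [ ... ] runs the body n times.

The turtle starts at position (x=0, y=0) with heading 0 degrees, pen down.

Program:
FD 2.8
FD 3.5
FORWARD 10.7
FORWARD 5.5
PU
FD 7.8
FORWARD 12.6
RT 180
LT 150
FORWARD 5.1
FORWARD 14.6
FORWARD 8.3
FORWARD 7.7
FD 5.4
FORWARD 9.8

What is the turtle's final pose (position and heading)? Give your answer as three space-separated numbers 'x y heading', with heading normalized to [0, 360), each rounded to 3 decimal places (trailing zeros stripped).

Executing turtle program step by step:
Start: pos=(0,0), heading=0, pen down
FD 2.8: (0,0) -> (2.8,0) [heading=0, draw]
FD 3.5: (2.8,0) -> (6.3,0) [heading=0, draw]
FD 10.7: (6.3,0) -> (17,0) [heading=0, draw]
FD 5.5: (17,0) -> (22.5,0) [heading=0, draw]
PU: pen up
FD 7.8: (22.5,0) -> (30.3,0) [heading=0, move]
FD 12.6: (30.3,0) -> (42.9,0) [heading=0, move]
RT 180: heading 0 -> 180
LT 150: heading 180 -> 330
FD 5.1: (42.9,0) -> (47.317,-2.55) [heading=330, move]
FD 14.6: (47.317,-2.55) -> (59.961,-9.85) [heading=330, move]
FD 8.3: (59.961,-9.85) -> (67.149,-14) [heading=330, move]
FD 7.7: (67.149,-14) -> (73.817,-17.85) [heading=330, move]
FD 5.4: (73.817,-17.85) -> (78.494,-20.55) [heading=330, move]
FD 9.8: (78.494,-20.55) -> (86.981,-25.45) [heading=330, move]
Final: pos=(86.981,-25.45), heading=330, 4 segment(s) drawn

Answer: 86.981 -25.45 330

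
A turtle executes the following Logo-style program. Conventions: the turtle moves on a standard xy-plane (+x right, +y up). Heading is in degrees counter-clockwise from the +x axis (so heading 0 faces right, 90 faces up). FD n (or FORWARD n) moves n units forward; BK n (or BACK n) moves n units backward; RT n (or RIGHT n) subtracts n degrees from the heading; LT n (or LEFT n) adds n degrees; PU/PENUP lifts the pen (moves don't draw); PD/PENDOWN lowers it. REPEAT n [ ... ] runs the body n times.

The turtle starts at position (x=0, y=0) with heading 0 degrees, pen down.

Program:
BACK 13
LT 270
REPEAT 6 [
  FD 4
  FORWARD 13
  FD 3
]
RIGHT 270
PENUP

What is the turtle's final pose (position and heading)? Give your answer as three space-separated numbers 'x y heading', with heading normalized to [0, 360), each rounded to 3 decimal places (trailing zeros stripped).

Answer: -13 -120 0

Derivation:
Executing turtle program step by step:
Start: pos=(0,0), heading=0, pen down
BK 13: (0,0) -> (-13,0) [heading=0, draw]
LT 270: heading 0 -> 270
REPEAT 6 [
  -- iteration 1/6 --
  FD 4: (-13,0) -> (-13,-4) [heading=270, draw]
  FD 13: (-13,-4) -> (-13,-17) [heading=270, draw]
  FD 3: (-13,-17) -> (-13,-20) [heading=270, draw]
  -- iteration 2/6 --
  FD 4: (-13,-20) -> (-13,-24) [heading=270, draw]
  FD 13: (-13,-24) -> (-13,-37) [heading=270, draw]
  FD 3: (-13,-37) -> (-13,-40) [heading=270, draw]
  -- iteration 3/6 --
  FD 4: (-13,-40) -> (-13,-44) [heading=270, draw]
  FD 13: (-13,-44) -> (-13,-57) [heading=270, draw]
  FD 3: (-13,-57) -> (-13,-60) [heading=270, draw]
  -- iteration 4/6 --
  FD 4: (-13,-60) -> (-13,-64) [heading=270, draw]
  FD 13: (-13,-64) -> (-13,-77) [heading=270, draw]
  FD 3: (-13,-77) -> (-13,-80) [heading=270, draw]
  -- iteration 5/6 --
  FD 4: (-13,-80) -> (-13,-84) [heading=270, draw]
  FD 13: (-13,-84) -> (-13,-97) [heading=270, draw]
  FD 3: (-13,-97) -> (-13,-100) [heading=270, draw]
  -- iteration 6/6 --
  FD 4: (-13,-100) -> (-13,-104) [heading=270, draw]
  FD 13: (-13,-104) -> (-13,-117) [heading=270, draw]
  FD 3: (-13,-117) -> (-13,-120) [heading=270, draw]
]
RT 270: heading 270 -> 0
PU: pen up
Final: pos=(-13,-120), heading=0, 19 segment(s) drawn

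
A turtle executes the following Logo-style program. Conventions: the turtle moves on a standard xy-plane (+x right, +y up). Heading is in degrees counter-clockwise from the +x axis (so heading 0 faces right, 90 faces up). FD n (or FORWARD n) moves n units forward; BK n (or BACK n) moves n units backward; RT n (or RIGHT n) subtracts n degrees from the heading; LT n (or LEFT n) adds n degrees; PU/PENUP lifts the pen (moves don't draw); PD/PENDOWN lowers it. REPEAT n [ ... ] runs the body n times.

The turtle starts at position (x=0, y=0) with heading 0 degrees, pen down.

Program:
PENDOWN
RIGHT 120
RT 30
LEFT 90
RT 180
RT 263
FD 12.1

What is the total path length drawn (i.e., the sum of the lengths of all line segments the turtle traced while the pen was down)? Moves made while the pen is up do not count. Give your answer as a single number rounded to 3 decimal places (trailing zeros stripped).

Answer: 12.1

Derivation:
Executing turtle program step by step:
Start: pos=(0,0), heading=0, pen down
PD: pen down
RT 120: heading 0 -> 240
RT 30: heading 240 -> 210
LT 90: heading 210 -> 300
RT 180: heading 300 -> 120
RT 263: heading 120 -> 217
FD 12.1: (0,0) -> (-9.663,-7.282) [heading=217, draw]
Final: pos=(-9.663,-7.282), heading=217, 1 segment(s) drawn

Segment lengths:
  seg 1: (0,0) -> (-9.663,-7.282), length = 12.1
Total = 12.1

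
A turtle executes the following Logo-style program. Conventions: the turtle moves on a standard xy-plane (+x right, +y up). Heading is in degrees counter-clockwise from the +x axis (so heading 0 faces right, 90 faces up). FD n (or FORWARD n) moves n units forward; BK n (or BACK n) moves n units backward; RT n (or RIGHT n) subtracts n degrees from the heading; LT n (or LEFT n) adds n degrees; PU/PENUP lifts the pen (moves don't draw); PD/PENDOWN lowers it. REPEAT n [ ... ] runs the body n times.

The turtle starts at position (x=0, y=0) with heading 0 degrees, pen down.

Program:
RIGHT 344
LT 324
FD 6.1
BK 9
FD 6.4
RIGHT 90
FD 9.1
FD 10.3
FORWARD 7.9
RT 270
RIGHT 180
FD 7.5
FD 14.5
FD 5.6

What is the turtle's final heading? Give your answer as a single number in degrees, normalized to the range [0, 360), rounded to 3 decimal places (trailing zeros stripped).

Answer: 160

Derivation:
Executing turtle program step by step:
Start: pos=(0,0), heading=0, pen down
RT 344: heading 0 -> 16
LT 324: heading 16 -> 340
FD 6.1: (0,0) -> (5.732,-2.086) [heading=340, draw]
BK 9: (5.732,-2.086) -> (-2.725,0.992) [heading=340, draw]
FD 6.4: (-2.725,0.992) -> (3.289,-1.197) [heading=340, draw]
RT 90: heading 340 -> 250
FD 9.1: (3.289,-1.197) -> (0.177,-9.748) [heading=250, draw]
FD 10.3: (0.177,-9.748) -> (-3.346,-19.427) [heading=250, draw]
FD 7.9: (-3.346,-19.427) -> (-6.048,-26.851) [heading=250, draw]
RT 270: heading 250 -> 340
RT 180: heading 340 -> 160
FD 7.5: (-6.048,-26.851) -> (-13.096,-24.286) [heading=160, draw]
FD 14.5: (-13.096,-24.286) -> (-26.721,-19.326) [heading=160, draw]
FD 5.6: (-26.721,-19.326) -> (-31.984,-17.411) [heading=160, draw]
Final: pos=(-31.984,-17.411), heading=160, 9 segment(s) drawn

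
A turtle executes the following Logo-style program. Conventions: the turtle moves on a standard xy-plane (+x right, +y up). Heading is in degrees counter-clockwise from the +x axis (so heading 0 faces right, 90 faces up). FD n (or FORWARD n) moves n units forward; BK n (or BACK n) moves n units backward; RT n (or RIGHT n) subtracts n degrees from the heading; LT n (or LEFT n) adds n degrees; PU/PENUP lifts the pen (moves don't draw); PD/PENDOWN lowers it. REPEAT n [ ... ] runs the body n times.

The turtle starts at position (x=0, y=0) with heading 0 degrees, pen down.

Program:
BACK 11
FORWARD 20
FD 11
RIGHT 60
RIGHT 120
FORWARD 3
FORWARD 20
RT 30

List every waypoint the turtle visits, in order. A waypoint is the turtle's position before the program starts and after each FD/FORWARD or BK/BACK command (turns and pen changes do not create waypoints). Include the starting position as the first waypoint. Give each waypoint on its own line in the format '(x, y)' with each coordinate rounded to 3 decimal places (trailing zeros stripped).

Answer: (0, 0)
(-11, 0)
(9, 0)
(20, 0)
(17, 0)
(-3, 0)

Derivation:
Executing turtle program step by step:
Start: pos=(0,0), heading=0, pen down
BK 11: (0,0) -> (-11,0) [heading=0, draw]
FD 20: (-11,0) -> (9,0) [heading=0, draw]
FD 11: (9,0) -> (20,0) [heading=0, draw]
RT 60: heading 0 -> 300
RT 120: heading 300 -> 180
FD 3: (20,0) -> (17,0) [heading=180, draw]
FD 20: (17,0) -> (-3,0) [heading=180, draw]
RT 30: heading 180 -> 150
Final: pos=(-3,0), heading=150, 5 segment(s) drawn
Waypoints (6 total):
(0, 0)
(-11, 0)
(9, 0)
(20, 0)
(17, 0)
(-3, 0)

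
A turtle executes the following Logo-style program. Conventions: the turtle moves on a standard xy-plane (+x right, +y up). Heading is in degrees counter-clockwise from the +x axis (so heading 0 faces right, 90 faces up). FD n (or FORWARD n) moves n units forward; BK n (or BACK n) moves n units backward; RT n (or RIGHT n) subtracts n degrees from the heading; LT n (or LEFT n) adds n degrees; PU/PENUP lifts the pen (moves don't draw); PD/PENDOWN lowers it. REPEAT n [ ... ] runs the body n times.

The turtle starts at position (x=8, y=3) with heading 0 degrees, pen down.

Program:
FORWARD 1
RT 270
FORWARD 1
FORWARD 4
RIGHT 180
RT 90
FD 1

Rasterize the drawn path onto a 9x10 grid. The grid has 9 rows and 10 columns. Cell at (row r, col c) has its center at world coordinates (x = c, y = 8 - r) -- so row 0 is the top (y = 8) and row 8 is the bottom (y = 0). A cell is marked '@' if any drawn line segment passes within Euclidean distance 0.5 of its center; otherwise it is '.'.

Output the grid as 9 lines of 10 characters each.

Segment 0: (8,3) -> (9,3)
Segment 1: (9,3) -> (9,4)
Segment 2: (9,4) -> (9,8)
Segment 3: (9,8) -> (8,8)

Answer: ........@@
.........@
.........@
.........@
.........@
........@@
..........
..........
..........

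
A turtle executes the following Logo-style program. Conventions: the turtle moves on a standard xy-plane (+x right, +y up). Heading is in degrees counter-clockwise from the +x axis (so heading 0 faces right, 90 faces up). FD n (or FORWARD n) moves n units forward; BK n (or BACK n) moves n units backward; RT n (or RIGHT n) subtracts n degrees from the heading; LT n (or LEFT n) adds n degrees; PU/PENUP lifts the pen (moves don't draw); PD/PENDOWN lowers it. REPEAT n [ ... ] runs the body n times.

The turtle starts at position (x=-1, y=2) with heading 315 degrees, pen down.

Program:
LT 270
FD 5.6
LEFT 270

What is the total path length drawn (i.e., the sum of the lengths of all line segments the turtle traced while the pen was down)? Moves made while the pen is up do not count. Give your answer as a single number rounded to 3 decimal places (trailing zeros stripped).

Answer: 5.6

Derivation:
Executing turtle program step by step:
Start: pos=(-1,2), heading=315, pen down
LT 270: heading 315 -> 225
FD 5.6: (-1,2) -> (-4.96,-1.96) [heading=225, draw]
LT 270: heading 225 -> 135
Final: pos=(-4.96,-1.96), heading=135, 1 segment(s) drawn

Segment lengths:
  seg 1: (-1,2) -> (-4.96,-1.96), length = 5.6
Total = 5.6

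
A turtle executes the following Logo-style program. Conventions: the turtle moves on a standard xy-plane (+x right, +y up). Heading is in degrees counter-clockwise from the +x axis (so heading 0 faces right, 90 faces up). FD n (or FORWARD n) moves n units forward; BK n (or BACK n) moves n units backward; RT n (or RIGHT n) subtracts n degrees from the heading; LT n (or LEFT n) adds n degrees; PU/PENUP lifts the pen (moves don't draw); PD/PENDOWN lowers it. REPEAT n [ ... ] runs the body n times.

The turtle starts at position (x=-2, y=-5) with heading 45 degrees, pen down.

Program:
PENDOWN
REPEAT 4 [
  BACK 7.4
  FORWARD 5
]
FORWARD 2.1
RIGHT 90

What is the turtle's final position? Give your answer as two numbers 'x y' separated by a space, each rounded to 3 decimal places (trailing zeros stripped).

Executing turtle program step by step:
Start: pos=(-2,-5), heading=45, pen down
PD: pen down
REPEAT 4 [
  -- iteration 1/4 --
  BK 7.4: (-2,-5) -> (-7.233,-10.233) [heading=45, draw]
  FD 5: (-7.233,-10.233) -> (-3.697,-6.697) [heading=45, draw]
  -- iteration 2/4 --
  BK 7.4: (-3.697,-6.697) -> (-8.93,-11.93) [heading=45, draw]
  FD 5: (-8.93,-11.93) -> (-5.394,-8.394) [heading=45, draw]
  -- iteration 3/4 --
  BK 7.4: (-5.394,-8.394) -> (-10.627,-13.627) [heading=45, draw]
  FD 5: (-10.627,-13.627) -> (-7.091,-10.091) [heading=45, draw]
  -- iteration 4/4 --
  BK 7.4: (-7.091,-10.091) -> (-12.324,-15.324) [heading=45, draw]
  FD 5: (-12.324,-15.324) -> (-8.788,-11.788) [heading=45, draw]
]
FD 2.1: (-8.788,-11.788) -> (-7.303,-10.303) [heading=45, draw]
RT 90: heading 45 -> 315
Final: pos=(-7.303,-10.303), heading=315, 9 segment(s) drawn

Answer: -7.303 -10.303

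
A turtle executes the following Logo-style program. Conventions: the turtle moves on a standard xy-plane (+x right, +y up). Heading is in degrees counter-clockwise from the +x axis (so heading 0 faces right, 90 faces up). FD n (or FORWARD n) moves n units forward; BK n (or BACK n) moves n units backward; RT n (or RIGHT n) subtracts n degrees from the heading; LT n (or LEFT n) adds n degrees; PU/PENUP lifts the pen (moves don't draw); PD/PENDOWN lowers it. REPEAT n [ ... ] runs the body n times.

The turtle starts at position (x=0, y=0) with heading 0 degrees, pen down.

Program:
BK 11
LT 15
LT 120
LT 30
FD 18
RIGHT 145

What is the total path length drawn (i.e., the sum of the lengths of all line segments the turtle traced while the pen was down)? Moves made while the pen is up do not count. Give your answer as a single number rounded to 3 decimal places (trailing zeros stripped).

Executing turtle program step by step:
Start: pos=(0,0), heading=0, pen down
BK 11: (0,0) -> (-11,0) [heading=0, draw]
LT 15: heading 0 -> 15
LT 120: heading 15 -> 135
LT 30: heading 135 -> 165
FD 18: (-11,0) -> (-28.387,4.659) [heading=165, draw]
RT 145: heading 165 -> 20
Final: pos=(-28.387,4.659), heading=20, 2 segment(s) drawn

Segment lengths:
  seg 1: (0,0) -> (-11,0), length = 11
  seg 2: (-11,0) -> (-28.387,4.659), length = 18
Total = 29

Answer: 29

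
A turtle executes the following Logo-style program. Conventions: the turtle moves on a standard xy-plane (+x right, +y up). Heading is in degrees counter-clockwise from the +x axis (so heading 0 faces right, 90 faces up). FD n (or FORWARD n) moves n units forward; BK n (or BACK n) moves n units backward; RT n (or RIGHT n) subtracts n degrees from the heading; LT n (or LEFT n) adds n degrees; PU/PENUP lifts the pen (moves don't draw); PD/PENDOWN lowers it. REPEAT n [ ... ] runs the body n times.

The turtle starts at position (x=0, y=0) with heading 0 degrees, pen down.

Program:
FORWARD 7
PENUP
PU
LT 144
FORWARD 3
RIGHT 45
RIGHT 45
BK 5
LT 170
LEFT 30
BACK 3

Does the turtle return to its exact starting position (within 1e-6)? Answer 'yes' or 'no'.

Answer: no

Derivation:
Executing turtle program step by step:
Start: pos=(0,0), heading=0, pen down
FD 7: (0,0) -> (7,0) [heading=0, draw]
PU: pen up
PU: pen up
LT 144: heading 0 -> 144
FD 3: (7,0) -> (4.573,1.763) [heading=144, move]
RT 45: heading 144 -> 99
RT 45: heading 99 -> 54
BK 5: (4.573,1.763) -> (1.634,-2.282) [heading=54, move]
LT 170: heading 54 -> 224
LT 30: heading 224 -> 254
BK 3: (1.634,-2.282) -> (2.461,0.602) [heading=254, move]
Final: pos=(2.461,0.602), heading=254, 1 segment(s) drawn

Start position: (0, 0)
Final position: (2.461, 0.602)
Distance = 2.534; >= 1e-6 -> NOT closed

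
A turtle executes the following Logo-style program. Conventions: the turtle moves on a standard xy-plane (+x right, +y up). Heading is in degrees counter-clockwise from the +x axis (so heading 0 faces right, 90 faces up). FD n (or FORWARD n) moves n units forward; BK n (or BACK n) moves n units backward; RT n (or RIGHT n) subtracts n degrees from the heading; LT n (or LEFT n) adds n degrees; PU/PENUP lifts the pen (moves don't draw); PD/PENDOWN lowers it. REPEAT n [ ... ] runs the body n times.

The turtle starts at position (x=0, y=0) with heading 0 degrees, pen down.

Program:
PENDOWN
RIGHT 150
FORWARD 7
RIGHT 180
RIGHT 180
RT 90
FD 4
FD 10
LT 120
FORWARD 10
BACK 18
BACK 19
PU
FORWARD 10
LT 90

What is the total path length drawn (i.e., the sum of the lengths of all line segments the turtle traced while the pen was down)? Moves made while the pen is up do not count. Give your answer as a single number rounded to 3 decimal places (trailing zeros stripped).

Executing turtle program step by step:
Start: pos=(0,0), heading=0, pen down
PD: pen down
RT 150: heading 0 -> 210
FD 7: (0,0) -> (-6.062,-3.5) [heading=210, draw]
RT 180: heading 210 -> 30
RT 180: heading 30 -> 210
RT 90: heading 210 -> 120
FD 4: (-6.062,-3.5) -> (-8.062,-0.036) [heading=120, draw]
FD 10: (-8.062,-0.036) -> (-13.062,8.624) [heading=120, draw]
LT 120: heading 120 -> 240
FD 10: (-13.062,8.624) -> (-18.062,-0.036) [heading=240, draw]
BK 18: (-18.062,-0.036) -> (-9.062,15.553) [heading=240, draw]
BK 19: (-9.062,15.553) -> (0.438,32.007) [heading=240, draw]
PU: pen up
FD 10: (0.438,32.007) -> (-4.562,23.347) [heading=240, move]
LT 90: heading 240 -> 330
Final: pos=(-4.562,23.347), heading=330, 6 segment(s) drawn

Segment lengths:
  seg 1: (0,0) -> (-6.062,-3.5), length = 7
  seg 2: (-6.062,-3.5) -> (-8.062,-0.036), length = 4
  seg 3: (-8.062,-0.036) -> (-13.062,8.624), length = 10
  seg 4: (-13.062,8.624) -> (-18.062,-0.036), length = 10
  seg 5: (-18.062,-0.036) -> (-9.062,15.553), length = 18
  seg 6: (-9.062,15.553) -> (0.438,32.007), length = 19
Total = 68

Answer: 68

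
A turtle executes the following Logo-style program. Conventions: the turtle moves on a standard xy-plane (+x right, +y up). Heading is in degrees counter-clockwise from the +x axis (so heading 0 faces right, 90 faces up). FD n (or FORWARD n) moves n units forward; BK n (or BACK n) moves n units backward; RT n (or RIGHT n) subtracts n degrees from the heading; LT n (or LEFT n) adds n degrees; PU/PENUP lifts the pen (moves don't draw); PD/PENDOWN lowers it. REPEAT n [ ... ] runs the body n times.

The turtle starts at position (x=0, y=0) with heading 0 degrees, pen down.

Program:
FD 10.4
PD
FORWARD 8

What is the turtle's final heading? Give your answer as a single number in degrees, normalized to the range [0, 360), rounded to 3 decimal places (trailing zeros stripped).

Answer: 0

Derivation:
Executing turtle program step by step:
Start: pos=(0,0), heading=0, pen down
FD 10.4: (0,0) -> (10.4,0) [heading=0, draw]
PD: pen down
FD 8: (10.4,0) -> (18.4,0) [heading=0, draw]
Final: pos=(18.4,0), heading=0, 2 segment(s) drawn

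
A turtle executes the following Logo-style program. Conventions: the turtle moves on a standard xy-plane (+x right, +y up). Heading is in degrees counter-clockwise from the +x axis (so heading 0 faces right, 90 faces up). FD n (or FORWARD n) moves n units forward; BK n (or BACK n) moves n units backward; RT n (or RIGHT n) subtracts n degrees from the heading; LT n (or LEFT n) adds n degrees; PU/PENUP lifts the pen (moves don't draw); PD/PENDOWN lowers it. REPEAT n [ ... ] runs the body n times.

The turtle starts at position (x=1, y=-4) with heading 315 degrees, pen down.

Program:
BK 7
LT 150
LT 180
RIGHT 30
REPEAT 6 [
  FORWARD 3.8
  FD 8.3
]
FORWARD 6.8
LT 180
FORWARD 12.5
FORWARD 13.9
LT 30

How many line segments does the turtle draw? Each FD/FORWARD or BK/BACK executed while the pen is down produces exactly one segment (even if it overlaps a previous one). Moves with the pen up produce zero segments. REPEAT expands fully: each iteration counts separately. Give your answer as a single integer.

Answer: 16

Derivation:
Executing turtle program step by step:
Start: pos=(1,-4), heading=315, pen down
BK 7: (1,-4) -> (-3.95,0.95) [heading=315, draw]
LT 150: heading 315 -> 105
LT 180: heading 105 -> 285
RT 30: heading 285 -> 255
REPEAT 6 [
  -- iteration 1/6 --
  FD 3.8: (-3.95,0.95) -> (-4.933,-2.721) [heading=255, draw]
  FD 8.3: (-4.933,-2.721) -> (-7.081,-10.738) [heading=255, draw]
  -- iteration 2/6 --
  FD 3.8: (-7.081,-10.738) -> (-8.065,-14.408) [heading=255, draw]
  FD 8.3: (-8.065,-14.408) -> (-10.213,-22.426) [heading=255, draw]
  -- iteration 3/6 --
  FD 3.8: (-10.213,-22.426) -> (-11.197,-26.096) [heading=255, draw]
  FD 8.3: (-11.197,-26.096) -> (-13.345,-34.113) [heading=255, draw]
  -- iteration 4/6 --
  FD 3.8: (-13.345,-34.113) -> (-14.328,-37.784) [heading=255, draw]
  FD 8.3: (-14.328,-37.784) -> (-16.477,-45.801) [heading=255, draw]
  -- iteration 5/6 --
  FD 3.8: (-16.477,-45.801) -> (-17.46,-49.472) [heading=255, draw]
  FD 8.3: (-17.46,-49.472) -> (-19.608,-57.489) [heading=255, draw]
  -- iteration 6/6 --
  FD 3.8: (-19.608,-57.489) -> (-20.592,-61.159) [heading=255, draw]
  FD 8.3: (-20.592,-61.159) -> (-22.74,-69.176) [heading=255, draw]
]
FD 6.8: (-22.74,-69.176) -> (-24.5,-75.745) [heading=255, draw]
LT 180: heading 255 -> 75
FD 12.5: (-24.5,-75.745) -> (-21.265,-63.671) [heading=75, draw]
FD 13.9: (-21.265,-63.671) -> (-17.667,-50.244) [heading=75, draw]
LT 30: heading 75 -> 105
Final: pos=(-17.667,-50.244), heading=105, 16 segment(s) drawn
Segments drawn: 16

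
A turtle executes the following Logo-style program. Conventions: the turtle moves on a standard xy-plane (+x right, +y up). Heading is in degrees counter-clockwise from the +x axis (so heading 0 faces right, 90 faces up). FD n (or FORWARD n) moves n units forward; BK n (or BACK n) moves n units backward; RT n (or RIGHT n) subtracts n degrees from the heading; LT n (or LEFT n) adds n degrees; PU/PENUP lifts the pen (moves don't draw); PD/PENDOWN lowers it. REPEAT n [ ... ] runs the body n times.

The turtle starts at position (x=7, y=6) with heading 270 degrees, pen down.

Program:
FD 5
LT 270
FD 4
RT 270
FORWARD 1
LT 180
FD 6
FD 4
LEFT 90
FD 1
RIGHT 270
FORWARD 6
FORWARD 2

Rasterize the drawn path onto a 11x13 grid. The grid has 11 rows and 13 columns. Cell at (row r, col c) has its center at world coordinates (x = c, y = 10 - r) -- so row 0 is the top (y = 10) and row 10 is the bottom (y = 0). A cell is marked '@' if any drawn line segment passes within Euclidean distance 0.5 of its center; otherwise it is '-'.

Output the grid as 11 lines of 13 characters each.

Segment 0: (7,6) -> (7,1)
Segment 1: (7,1) -> (3,1)
Segment 2: (3,1) -> (3,0)
Segment 3: (3,0) -> (3,6)
Segment 4: (3,6) -> (3,10)
Segment 5: (3,10) -> (2,10)
Segment 6: (2,10) -> (2,4)
Segment 7: (2,4) -> (2,2)

Answer: --@@---------
--@@---------
--@@---------
--@@---------
--@@---@-----
--@@---@-----
--@@---@-----
--@@---@-----
--@@---@-----
---@@@@@-----
---@---------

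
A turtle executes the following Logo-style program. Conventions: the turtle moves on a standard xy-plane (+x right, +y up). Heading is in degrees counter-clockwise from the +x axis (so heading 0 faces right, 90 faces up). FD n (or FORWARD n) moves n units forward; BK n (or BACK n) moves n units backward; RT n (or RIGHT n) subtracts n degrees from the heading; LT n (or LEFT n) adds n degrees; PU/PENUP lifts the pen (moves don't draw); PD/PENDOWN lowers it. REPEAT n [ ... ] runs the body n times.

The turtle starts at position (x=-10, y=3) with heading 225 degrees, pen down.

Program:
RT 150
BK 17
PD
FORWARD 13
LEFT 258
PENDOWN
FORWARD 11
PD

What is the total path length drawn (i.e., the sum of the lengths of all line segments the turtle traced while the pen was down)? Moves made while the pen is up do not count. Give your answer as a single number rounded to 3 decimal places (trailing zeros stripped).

Executing turtle program step by step:
Start: pos=(-10,3), heading=225, pen down
RT 150: heading 225 -> 75
BK 17: (-10,3) -> (-14.4,-13.421) [heading=75, draw]
PD: pen down
FD 13: (-14.4,-13.421) -> (-11.035,-0.864) [heading=75, draw]
LT 258: heading 75 -> 333
PD: pen down
FD 11: (-11.035,-0.864) -> (-1.234,-5.858) [heading=333, draw]
PD: pen down
Final: pos=(-1.234,-5.858), heading=333, 3 segment(s) drawn

Segment lengths:
  seg 1: (-10,3) -> (-14.4,-13.421), length = 17
  seg 2: (-14.4,-13.421) -> (-11.035,-0.864), length = 13
  seg 3: (-11.035,-0.864) -> (-1.234,-5.858), length = 11
Total = 41

Answer: 41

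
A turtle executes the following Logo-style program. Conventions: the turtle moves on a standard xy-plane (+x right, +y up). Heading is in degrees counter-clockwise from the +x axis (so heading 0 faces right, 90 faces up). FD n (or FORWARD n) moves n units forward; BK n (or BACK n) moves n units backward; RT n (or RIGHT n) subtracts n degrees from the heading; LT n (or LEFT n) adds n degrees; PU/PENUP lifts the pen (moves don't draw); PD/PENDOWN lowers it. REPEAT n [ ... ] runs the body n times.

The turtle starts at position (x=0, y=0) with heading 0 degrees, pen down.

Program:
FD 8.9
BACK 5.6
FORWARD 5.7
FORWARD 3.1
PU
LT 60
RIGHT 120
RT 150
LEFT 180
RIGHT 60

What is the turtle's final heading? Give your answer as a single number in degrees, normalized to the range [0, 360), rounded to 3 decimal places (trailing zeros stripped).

Answer: 270

Derivation:
Executing turtle program step by step:
Start: pos=(0,0), heading=0, pen down
FD 8.9: (0,0) -> (8.9,0) [heading=0, draw]
BK 5.6: (8.9,0) -> (3.3,0) [heading=0, draw]
FD 5.7: (3.3,0) -> (9,0) [heading=0, draw]
FD 3.1: (9,0) -> (12.1,0) [heading=0, draw]
PU: pen up
LT 60: heading 0 -> 60
RT 120: heading 60 -> 300
RT 150: heading 300 -> 150
LT 180: heading 150 -> 330
RT 60: heading 330 -> 270
Final: pos=(12.1,0), heading=270, 4 segment(s) drawn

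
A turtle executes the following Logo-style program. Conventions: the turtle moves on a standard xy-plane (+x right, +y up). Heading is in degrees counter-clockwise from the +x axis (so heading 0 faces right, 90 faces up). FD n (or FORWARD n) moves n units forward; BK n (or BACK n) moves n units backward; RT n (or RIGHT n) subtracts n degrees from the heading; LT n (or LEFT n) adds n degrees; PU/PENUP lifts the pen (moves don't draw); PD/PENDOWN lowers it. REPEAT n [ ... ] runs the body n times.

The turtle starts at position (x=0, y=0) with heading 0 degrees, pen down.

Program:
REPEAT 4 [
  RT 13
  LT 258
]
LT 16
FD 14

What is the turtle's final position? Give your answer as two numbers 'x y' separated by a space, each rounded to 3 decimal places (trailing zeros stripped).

Executing turtle program step by step:
Start: pos=(0,0), heading=0, pen down
REPEAT 4 [
  -- iteration 1/4 --
  RT 13: heading 0 -> 347
  LT 258: heading 347 -> 245
  -- iteration 2/4 --
  RT 13: heading 245 -> 232
  LT 258: heading 232 -> 130
  -- iteration 3/4 --
  RT 13: heading 130 -> 117
  LT 258: heading 117 -> 15
  -- iteration 4/4 --
  RT 13: heading 15 -> 2
  LT 258: heading 2 -> 260
]
LT 16: heading 260 -> 276
FD 14: (0,0) -> (1.463,-13.923) [heading=276, draw]
Final: pos=(1.463,-13.923), heading=276, 1 segment(s) drawn

Answer: 1.463 -13.923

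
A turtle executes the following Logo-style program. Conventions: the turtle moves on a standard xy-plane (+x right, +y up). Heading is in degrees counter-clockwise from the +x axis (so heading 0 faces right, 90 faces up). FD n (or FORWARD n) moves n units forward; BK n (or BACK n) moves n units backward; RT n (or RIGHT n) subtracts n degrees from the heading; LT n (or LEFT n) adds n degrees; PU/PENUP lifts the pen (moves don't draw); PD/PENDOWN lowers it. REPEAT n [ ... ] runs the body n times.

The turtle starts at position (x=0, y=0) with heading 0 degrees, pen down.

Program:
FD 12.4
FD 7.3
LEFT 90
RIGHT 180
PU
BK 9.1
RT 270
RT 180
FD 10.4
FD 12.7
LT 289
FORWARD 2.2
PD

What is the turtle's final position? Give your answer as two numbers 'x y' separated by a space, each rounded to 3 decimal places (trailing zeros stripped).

Answer: -4.116 11.18

Derivation:
Executing turtle program step by step:
Start: pos=(0,0), heading=0, pen down
FD 12.4: (0,0) -> (12.4,0) [heading=0, draw]
FD 7.3: (12.4,0) -> (19.7,0) [heading=0, draw]
LT 90: heading 0 -> 90
RT 180: heading 90 -> 270
PU: pen up
BK 9.1: (19.7,0) -> (19.7,9.1) [heading=270, move]
RT 270: heading 270 -> 0
RT 180: heading 0 -> 180
FD 10.4: (19.7,9.1) -> (9.3,9.1) [heading=180, move]
FD 12.7: (9.3,9.1) -> (-3.4,9.1) [heading=180, move]
LT 289: heading 180 -> 109
FD 2.2: (-3.4,9.1) -> (-4.116,11.18) [heading=109, move]
PD: pen down
Final: pos=(-4.116,11.18), heading=109, 2 segment(s) drawn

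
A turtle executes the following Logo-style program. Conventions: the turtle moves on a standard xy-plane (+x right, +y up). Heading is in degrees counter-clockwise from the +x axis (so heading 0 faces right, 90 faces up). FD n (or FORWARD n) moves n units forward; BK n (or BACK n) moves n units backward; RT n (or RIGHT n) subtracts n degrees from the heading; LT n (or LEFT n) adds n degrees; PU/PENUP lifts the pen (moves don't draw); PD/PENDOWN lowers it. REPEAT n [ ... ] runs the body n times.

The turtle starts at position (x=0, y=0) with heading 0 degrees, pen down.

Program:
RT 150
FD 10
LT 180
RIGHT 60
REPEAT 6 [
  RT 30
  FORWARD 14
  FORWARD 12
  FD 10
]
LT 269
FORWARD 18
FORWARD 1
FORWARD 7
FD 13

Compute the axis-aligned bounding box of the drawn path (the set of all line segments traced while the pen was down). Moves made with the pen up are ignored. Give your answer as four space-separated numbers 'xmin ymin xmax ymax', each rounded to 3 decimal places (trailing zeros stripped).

Answer: -107.014 -121.354 9.34 0

Derivation:
Executing turtle program step by step:
Start: pos=(0,0), heading=0, pen down
RT 150: heading 0 -> 210
FD 10: (0,0) -> (-8.66,-5) [heading=210, draw]
LT 180: heading 210 -> 30
RT 60: heading 30 -> 330
REPEAT 6 [
  -- iteration 1/6 --
  RT 30: heading 330 -> 300
  FD 14: (-8.66,-5) -> (-1.66,-17.124) [heading=300, draw]
  FD 12: (-1.66,-17.124) -> (4.34,-27.517) [heading=300, draw]
  FD 10: (4.34,-27.517) -> (9.34,-36.177) [heading=300, draw]
  -- iteration 2/6 --
  RT 30: heading 300 -> 270
  FD 14: (9.34,-36.177) -> (9.34,-50.177) [heading=270, draw]
  FD 12: (9.34,-50.177) -> (9.34,-62.177) [heading=270, draw]
  FD 10: (9.34,-62.177) -> (9.34,-72.177) [heading=270, draw]
  -- iteration 3/6 --
  RT 30: heading 270 -> 240
  FD 14: (9.34,-72.177) -> (2.34,-84.301) [heading=240, draw]
  FD 12: (2.34,-84.301) -> (-3.66,-94.694) [heading=240, draw]
  FD 10: (-3.66,-94.694) -> (-8.66,-103.354) [heading=240, draw]
  -- iteration 4/6 --
  RT 30: heading 240 -> 210
  FD 14: (-8.66,-103.354) -> (-20.785,-110.354) [heading=210, draw]
  FD 12: (-20.785,-110.354) -> (-31.177,-116.354) [heading=210, draw]
  FD 10: (-31.177,-116.354) -> (-39.837,-121.354) [heading=210, draw]
  -- iteration 5/6 --
  RT 30: heading 210 -> 180
  FD 14: (-39.837,-121.354) -> (-53.837,-121.354) [heading=180, draw]
  FD 12: (-53.837,-121.354) -> (-65.837,-121.354) [heading=180, draw]
  FD 10: (-65.837,-121.354) -> (-75.837,-121.354) [heading=180, draw]
  -- iteration 6/6 --
  RT 30: heading 180 -> 150
  FD 14: (-75.837,-121.354) -> (-87.962,-114.354) [heading=150, draw]
  FD 12: (-87.962,-114.354) -> (-98.354,-108.354) [heading=150, draw]
  FD 10: (-98.354,-108.354) -> (-107.014,-103.354) [heading=150, draw]
]
LT 269: heading 150 -> 59
FD 18: (-107.014,-103.354) -> (-97.743,-87.925) [heading=59, draw]
FD 1: (-97.743,-87.925) -> (-97.228,-87.068) [heading=59, draw]
FD 7: (-97.228,-87.068) -> (-93.623,-81.067) [heading=59, draw]
FD 13: (-93.623,-81.067) -> (-86.928,-69.924) [heading=59, draw]
Final: pos=(-86.928,-69.924), heading=59, 23 segment(s) drawn

Segment endpoints: x in {-107.014, -98.354, -97.743, -97.228, -93.623, -87.962, -86.928, -75.837, -65.837, -53.837, -39.837, -31.177, -20.785, -8.66, -8.66, -3.66, -1.66, 0, 2.34, 4.34, 9.34}, y in {-121.354, -116.354, -114.354, -110.354, -108.354, -103.354, -94.694, -87.925, -87.068, -84.301, -81.067, -72.177, -69.924, -62.177, -50.177, -36.177, -27.517, -17.124, -5, 0}
xmin=-107.014, ymin=-121.354, xmax=9.34, ymax=0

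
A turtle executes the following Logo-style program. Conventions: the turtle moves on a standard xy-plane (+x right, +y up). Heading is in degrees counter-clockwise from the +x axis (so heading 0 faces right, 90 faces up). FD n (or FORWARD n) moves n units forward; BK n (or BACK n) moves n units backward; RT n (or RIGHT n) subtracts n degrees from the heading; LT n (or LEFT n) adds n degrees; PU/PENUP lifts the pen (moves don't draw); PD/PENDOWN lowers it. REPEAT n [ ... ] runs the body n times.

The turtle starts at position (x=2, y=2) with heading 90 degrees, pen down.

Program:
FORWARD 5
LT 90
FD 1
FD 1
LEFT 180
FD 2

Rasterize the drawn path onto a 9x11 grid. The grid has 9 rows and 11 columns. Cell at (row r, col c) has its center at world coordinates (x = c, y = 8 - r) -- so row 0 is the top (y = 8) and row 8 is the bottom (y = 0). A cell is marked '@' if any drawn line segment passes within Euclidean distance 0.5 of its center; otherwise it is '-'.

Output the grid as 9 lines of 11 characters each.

Answer: -----------
@@@--------
--@--------
--@--------
--@--------
--@--------
--@--------
-----------
-----------

Derivation:
Segment 0: (2,2) -> (2,7)
Segment 1: (2,7) -> (1,7)
Segment 2: (1,7) -> (0,7)
Segment 3: (0,7) -> (2,7)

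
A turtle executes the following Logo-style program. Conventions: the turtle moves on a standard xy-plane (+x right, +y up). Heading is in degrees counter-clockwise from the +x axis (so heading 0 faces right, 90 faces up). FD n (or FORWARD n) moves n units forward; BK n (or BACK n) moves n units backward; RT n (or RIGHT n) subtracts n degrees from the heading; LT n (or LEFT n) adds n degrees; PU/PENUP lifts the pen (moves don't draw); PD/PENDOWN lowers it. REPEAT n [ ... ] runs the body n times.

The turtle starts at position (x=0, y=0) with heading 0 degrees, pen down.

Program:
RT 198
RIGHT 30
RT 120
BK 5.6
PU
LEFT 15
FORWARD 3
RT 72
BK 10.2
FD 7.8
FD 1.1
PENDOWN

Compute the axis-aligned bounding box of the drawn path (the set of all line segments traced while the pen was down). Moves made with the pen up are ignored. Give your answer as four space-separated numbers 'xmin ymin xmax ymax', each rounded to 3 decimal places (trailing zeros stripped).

Executing turtle program step by step:
Start: pos=(0,0), heading=0, pen down
RT 198: heading 0 -> 162
RT 30: heading 162 -> 132
RT 120: heading 132 -> 12
BK 5.6: (0,0) -> (-5.478,-1.164) [heading=12, draw]
PU: pen up
LT 15: heading 12 -> 27
FD 3: (-5.478,-1.164) -> (-2.805,0.198) [heading=27, move]
RT 72: heading 27 -> 315
BK 10.2: (-2.805,0.198) -> (-10.017,7.41) [heading=315, move]
FD 7.8: (-10.017,7.41) -> (-4.502,1.895) [heading=315, move]
FD 1.1: (-4.502,1.895) -> (-3.724,1.117) [heading=315, move]
PD: pen down
Final: pos=(-3.724,1.117), heading=315, 1 segment(s) drawn

Segment endpoints: x in {-5.478, 0}, y in {-1.164, 0}
xmin=-5.478, ymin=-1.164, xmax=0, ymax=0

Answer: -5.478 -1.164 0 0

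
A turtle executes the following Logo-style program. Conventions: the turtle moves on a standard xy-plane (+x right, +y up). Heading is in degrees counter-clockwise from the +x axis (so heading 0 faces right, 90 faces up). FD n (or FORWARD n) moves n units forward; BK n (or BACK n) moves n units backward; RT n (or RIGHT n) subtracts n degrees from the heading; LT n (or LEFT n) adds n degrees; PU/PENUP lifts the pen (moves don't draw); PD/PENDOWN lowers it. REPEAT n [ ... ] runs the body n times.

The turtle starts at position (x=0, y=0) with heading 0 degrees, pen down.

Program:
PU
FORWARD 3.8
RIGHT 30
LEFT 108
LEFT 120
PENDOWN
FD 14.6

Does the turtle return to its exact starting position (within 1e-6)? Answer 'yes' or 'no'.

Executing turtle program step by step:
Start: pos=(0,0), heading=0, pen down
PU: pen up
FD 3.8: (0,0) -> (3.8,0) [heading=0, move]
RT 30: heading 0 -> 330
LT 108: heading 330 -> 78
LT 120: heading 78 -> 198
PD: pen down
FD 14.6: (3.8,0) -> (-10.085,-4.512) [heading=198, draw]
Final: pos=(-10.085,-4.512), heading=198, 1 segment(s) drawn

Start position: (0, 0)
Final position: (-10.085, -4.512)
Distance = 11.049; >= 1e-6 -> NOT closed

Answer: no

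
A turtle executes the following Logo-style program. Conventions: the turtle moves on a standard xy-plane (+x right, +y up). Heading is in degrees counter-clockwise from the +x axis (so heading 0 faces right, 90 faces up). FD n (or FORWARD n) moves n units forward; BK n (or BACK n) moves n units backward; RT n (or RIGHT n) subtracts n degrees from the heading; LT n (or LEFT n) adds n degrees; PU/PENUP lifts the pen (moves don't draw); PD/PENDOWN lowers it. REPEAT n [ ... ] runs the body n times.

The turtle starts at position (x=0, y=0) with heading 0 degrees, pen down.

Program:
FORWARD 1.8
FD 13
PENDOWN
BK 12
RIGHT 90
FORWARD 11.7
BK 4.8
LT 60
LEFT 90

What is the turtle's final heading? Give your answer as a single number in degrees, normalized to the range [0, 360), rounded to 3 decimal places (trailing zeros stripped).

Executing turtle program step by step:
Start: pos=(0,0), heading=0, pen down
FD 1.8: (0,0) -> (1.8,0) [heading=0, draw]
FD 13: (1.8,0) -> (14.8,0) [heading=0, draw]
PD: pen down
BK 12: (14.8,0) -> (2.8,0) [heading=0, draw]
RT 90: heading 0 -> 270
FD 11.7: (2.8,0) -> (2.8,-11.7) [heading=270, draw]
BK 4.8: (2.8,-11.7) -> (2.8,-6.9) [heading=270, draw]
LT 60: heading 270 -> 330
LT 90: heading 330 -> 60
Final: pos=(2.8,-6.9), heading=60, 5 segment(s) drawn

Answer: 60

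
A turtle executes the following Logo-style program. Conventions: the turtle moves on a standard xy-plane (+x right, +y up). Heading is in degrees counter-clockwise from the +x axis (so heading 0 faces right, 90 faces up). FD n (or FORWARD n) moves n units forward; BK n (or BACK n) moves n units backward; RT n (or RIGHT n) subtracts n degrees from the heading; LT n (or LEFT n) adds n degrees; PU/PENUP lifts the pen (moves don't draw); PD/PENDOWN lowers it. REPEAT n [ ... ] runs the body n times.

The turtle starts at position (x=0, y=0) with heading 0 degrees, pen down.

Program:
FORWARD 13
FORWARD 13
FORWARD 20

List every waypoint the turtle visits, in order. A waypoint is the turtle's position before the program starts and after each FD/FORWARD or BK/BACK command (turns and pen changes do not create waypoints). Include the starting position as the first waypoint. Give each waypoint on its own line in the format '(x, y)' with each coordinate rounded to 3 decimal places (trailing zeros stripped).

Executing turtle program step by step:
Start: pos=(0,0), heading=0, pen down
FD 13: (0,0) -> (13,0) [heading=0, draw]
FD 13: (13,0) -> (26,0) [heading=0, draw]
FD 20: (26,0) -> (46,0) [heading=0, draw]
Final: pos=(46,0), heading=0, 3 segment(s) drawn
Waypoints (4 total):
(0, 0)
(13, 0)
(26, 0)
(46, 0)

Answer: (0, 0)
(13, 0)
(26, 0)
(46, 0)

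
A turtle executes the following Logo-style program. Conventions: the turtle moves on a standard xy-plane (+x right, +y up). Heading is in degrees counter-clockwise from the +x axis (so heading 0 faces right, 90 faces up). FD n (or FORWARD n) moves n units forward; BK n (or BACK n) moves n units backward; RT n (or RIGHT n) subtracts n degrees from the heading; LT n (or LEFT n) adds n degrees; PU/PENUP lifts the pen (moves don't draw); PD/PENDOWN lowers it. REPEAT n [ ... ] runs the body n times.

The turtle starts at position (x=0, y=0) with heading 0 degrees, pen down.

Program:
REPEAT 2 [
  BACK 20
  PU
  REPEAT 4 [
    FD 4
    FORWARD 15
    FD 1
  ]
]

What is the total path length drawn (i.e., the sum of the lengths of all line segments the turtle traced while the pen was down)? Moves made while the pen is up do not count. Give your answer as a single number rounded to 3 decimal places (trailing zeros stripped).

Answer: 20

Derivation:
Executing turtle program step by step:
Start: pos=(0,0), heading=0, pen down
REPEAT 2 [
  -- iteration 1/2 --
  BK 20: (0,0) -> (-20,0) [heading=0, draw]
  PU: pen up
  REPEAT 4 [
    -- iteration 1/4 --
    FD 4: (-20,0) -> (-16,0) [heading=0, move]
    FD 15: (-16,0) -> (-1,0) [heading=0, move]
    FD 1: (-1,0) -> (0,0) [heading=0, move]
    -- iteration 2/4 --
    FD 4: (0,0) -> (4,0) [heading=0, move]
    FD 15: (4,0) -> (19,0) [heading=0, move]
    FD 1: (19,0) -> (20,0) [heading=0, move]
    -- iteration 3/4 --
    FD 4: (20,0) -> (24,0) [heading=0, move]
    FD 15: (24,0) -> (39,0) [heading=0, move]
    FD 1: (39,0) -> (40,0) [heading=0, move]
    -- iteration 4/4 --
    FD 4: (40,0) -> (44,0) [heading=0, move]
    FD 15: (44,0) -> (59,0) [heading=0, move]
    FD 1: (59,0) -> (60,0) [heading=0, move]
  ]
  -- iteration 2/2 --
  BK 20: (60,0) -> (40,0) [heading=0, move]
  PU: pen up
  REPEAT 4 [
    -- iteration 1/4 --
    FD 4: (40,0) -> (44,0) [heading=0, move]
    FD 15: (44,0) -> (59,0) [heading=0, move]
    FD 1: (59,0) -> (60,0) [heading=0, move]
    -- iteration 2/4 --
    FD 4: (60,0) -> (64,0) [heading=0, move]
    FD 15: (64,0) -> (79,0) [heading=0, move]
    FD 1: (79,0) -> (80,0) [heading=0, move]
    -- iteration 3/4 --
    FD 4: (80,0) -> (84,0) [heading=0, move]
    FD 15: (84,0) -> (99,0) [heading=0, move]
    FD 1: (99,0) -> (100,0) [heading=0, move]
    -- iteration 4/4 --
    FD 4: (100,0) -> (104,0) [heading=0, move]
    FD 15: (104,0) -> (119,0) [heading=0, move]
    FD 1: (119,0) -> (120,0) [heading=0, move]
  ]
]
Final: pos=(120,0), heading=0, 1 segment(s) drawn

Segment lengths:
  seg 1: (0,0) -> (-20,0), length = 20
Total = 20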